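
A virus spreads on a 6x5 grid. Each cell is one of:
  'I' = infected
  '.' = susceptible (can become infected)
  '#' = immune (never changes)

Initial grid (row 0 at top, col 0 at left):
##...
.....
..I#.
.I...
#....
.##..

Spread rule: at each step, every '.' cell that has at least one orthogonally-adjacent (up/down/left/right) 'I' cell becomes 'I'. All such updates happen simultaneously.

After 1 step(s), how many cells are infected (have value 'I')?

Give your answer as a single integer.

Answer: 7

Derivation:
Step 0 (initial): 2 infected
Step 1: +5 new -> 7 infected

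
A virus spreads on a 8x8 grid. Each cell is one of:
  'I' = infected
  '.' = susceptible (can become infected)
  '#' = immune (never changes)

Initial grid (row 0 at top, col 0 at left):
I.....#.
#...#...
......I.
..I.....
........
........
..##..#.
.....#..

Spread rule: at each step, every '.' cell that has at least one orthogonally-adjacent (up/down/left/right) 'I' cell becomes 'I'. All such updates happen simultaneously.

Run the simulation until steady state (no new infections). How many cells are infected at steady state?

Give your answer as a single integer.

Step 0 (initial): 3 infected
Step 1: +9 new -> 12 infected
Step 2: +16 new -> 28 infected
Step 3: +12 new -> 40 infected
Step 4: +6 new -> 46 infected
Step 5: +5 new -> 51 infected
Step 6: +4 new -> 55 infected
Step 7: +2 new -> 57 infected
Step 8: +0 new -> 57 infected

Answer: 57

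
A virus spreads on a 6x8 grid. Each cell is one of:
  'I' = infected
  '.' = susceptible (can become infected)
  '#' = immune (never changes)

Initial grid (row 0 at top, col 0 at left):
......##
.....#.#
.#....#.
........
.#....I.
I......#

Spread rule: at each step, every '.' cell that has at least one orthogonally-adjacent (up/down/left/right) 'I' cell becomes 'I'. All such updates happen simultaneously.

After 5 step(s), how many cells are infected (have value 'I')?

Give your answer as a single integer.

Step 0 (initial): 2 infected
Step 1: +6 new -> 8 infected
Step 2: +6 new -> 14 infected
Step 3: +9 new -> 23 infected
Step 4: +4 new -> 27 infected
Step 5: +5 new -> 32 infected

Answer: 32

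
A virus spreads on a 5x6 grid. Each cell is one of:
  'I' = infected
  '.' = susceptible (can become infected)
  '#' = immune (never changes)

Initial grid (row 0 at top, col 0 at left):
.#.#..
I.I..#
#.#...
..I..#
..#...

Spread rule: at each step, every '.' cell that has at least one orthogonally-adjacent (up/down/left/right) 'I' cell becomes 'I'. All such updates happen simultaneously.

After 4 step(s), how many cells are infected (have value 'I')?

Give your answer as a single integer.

Answer: 23

Derivation:
Step 0 (initial): 3 infected
Step 1: +6 new -> 9 infected
Step 2: +7 new -> 16 infected
Step 3: +4 new -> 20 infected
Step 4: +3 new -> 23 infected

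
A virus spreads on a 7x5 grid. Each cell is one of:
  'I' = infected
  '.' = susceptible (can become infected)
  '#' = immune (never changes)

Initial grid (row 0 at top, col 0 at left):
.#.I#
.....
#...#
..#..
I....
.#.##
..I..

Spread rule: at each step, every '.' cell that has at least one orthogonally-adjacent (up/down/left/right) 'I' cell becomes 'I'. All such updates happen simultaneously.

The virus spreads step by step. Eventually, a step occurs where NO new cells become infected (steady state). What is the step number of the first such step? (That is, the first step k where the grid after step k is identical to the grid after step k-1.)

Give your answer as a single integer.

Step 0 (initial): 3 infected
Step 1: +8 new -> 11 infected
Step 2: +7 new -> 18 infected
Step 3: +5 new -> 23 infected
Step 4: +3 new -> 26 infected
Step 5: +1 new -> 27 infected
Step 6: +0 new -> 27 infected

Answer: 6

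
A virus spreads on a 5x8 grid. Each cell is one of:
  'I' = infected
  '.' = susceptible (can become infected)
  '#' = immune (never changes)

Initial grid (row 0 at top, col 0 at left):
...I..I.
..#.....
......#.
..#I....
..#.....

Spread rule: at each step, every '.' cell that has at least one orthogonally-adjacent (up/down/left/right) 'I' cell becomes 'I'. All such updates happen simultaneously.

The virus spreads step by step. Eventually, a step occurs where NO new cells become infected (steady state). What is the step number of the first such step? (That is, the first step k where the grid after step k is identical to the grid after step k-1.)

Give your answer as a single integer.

Answer: 7

Derivation:
Step 0 (initial): 3 infected
Step 1: +9 new -> 12 infected
Step 2: +8 new -> 20 infected
Step 3: +7 new -> 27 infected
Step 4: +5 new -> 32 infected
Step 5: +3 new -> 35 infected
Step 6: +1 new -> 36 infected
Step 7: +0 new -> 36 infected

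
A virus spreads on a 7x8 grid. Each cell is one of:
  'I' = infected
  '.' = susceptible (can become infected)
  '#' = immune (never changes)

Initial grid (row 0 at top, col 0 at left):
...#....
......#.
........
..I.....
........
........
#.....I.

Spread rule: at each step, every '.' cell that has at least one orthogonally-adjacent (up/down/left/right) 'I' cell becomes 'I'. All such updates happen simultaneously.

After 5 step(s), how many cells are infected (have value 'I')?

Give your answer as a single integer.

Answer: 49

Derivation:
Step 0 (initial): 2 infected
Step 1: +7 new -> 9 infected
Step 2: +12 new -> 21 infected
Step 3: +16 new -> 37 infected
Step 4: +8 new -> 45 infected
Step 5: +4 new -> 49 infected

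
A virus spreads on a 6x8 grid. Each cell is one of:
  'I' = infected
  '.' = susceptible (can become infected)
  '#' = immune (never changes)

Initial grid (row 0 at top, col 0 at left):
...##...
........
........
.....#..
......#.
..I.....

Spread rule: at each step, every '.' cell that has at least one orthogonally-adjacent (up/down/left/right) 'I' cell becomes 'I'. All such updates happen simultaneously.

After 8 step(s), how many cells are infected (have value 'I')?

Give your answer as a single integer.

Step 0 (initial): 1 infected
Step 1: +3 new -> 4 infected
Step 2: +5 new -> 9 infected
Step 3: +6 new -> 15 infected
Step 4: +7 new -> 22 infected
Step 5: +6 new -> 28 infected
Step 6: +5 new -> 33 infected
Step 7: +4 new -> 37 infected
Step 8: +4 new -> 41 infected

Answer: 41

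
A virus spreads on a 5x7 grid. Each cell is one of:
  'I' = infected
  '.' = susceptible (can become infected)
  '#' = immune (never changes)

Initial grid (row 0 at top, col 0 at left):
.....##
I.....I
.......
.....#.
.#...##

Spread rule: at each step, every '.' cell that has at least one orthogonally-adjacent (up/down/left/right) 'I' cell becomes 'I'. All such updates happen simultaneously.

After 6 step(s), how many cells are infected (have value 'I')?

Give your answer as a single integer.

Answer: 29

Derivation:
Step 0 (initial): 2 infected
Step 1: +5 new -> 7 infected
Step 2: +7 new -> 14 infected
Step 3: +7 new -> 21 infected
Step 4: +4 new -> 25 infected
Step 5: +3 new -> 28 infected
Step 6: +1 new -> 29 infected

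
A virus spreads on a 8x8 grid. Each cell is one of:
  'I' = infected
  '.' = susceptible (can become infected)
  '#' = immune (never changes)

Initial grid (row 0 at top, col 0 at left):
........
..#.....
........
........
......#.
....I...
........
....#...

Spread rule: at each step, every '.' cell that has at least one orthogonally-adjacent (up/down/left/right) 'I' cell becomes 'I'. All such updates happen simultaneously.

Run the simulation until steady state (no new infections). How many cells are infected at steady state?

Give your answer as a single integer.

Step 0 (initial): 1 infected
Step 1: +4 new -> 5 infected
Step 2: +7 new -> 12 infected
Step 3: +10 new -> 22 infected
Step 4: +12 new -> 34 infected
Step 5: +11 new -> 45 infected
Step 6: +7 new -> 52 infected
Step 7: +5 new -> 57 infected
Step 8: +3 new -> 60 infected
Step 9: +1 new -> 61 infected
Step 10: +0 new -> 61 infected

Answer: 61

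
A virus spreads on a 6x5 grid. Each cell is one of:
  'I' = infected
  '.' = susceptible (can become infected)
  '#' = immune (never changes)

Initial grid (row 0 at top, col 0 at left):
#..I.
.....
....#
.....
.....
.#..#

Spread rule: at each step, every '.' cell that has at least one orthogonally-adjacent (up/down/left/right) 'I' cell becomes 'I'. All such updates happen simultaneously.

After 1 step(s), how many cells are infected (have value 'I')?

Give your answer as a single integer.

Answer: 4

Derivation:
Step 0 (initial): 1 infected
Step 1: +3 new -> 4 infected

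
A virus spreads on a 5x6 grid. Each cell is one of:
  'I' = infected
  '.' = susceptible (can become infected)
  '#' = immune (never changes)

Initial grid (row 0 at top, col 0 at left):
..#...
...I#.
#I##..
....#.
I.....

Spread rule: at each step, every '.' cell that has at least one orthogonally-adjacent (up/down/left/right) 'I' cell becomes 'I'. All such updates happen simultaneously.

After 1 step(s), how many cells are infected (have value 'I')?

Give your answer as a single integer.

Step 0 (initial): 3 infected
Step 1: +6 new -> 9 infected

Answer: 9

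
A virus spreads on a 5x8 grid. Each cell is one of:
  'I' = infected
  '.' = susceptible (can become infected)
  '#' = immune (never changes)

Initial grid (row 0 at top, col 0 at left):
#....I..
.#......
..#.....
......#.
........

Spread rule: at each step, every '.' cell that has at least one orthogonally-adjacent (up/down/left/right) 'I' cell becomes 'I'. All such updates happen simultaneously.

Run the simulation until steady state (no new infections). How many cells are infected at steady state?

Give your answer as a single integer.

Step 0 (initial): 1 infected
Step 1: +3 new -> 4 infected
Step 2: +5 new -> 9 infected
Step 3: +6 new -> 15 infected
Step 4: +6 new -> 21 infected
Step 5: +4 new -> 25 infected
Step 6: +3 new -> 28 infected
Step 7: +2 new -> 30 infected
Step 8: +3 new -> 33 infected
Step 9: +2 new -> 35 infected
Step 10: +1 new -> 36 infected
Step 11: +0 new -> 36 infected

Answer: 36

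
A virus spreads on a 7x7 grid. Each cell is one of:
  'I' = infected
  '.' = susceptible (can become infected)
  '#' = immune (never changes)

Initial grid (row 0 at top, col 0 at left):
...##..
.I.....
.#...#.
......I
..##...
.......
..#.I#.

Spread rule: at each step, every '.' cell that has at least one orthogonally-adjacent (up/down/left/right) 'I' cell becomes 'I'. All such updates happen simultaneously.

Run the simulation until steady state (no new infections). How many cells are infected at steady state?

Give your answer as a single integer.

Answer: 41

Derivation:
Step 0 (initial): 3 infected
Step 1: +8 new -> 11 infected
Step 2: +12 new -> 23 infected
Step 3: +10 new -> 33 infected
Step 4: +4 new -> 37 infected
Step 5: +3 new -> 40 infected
Step 6: +1 new -> 41 infected
Step 7: +0 new -> 41 infected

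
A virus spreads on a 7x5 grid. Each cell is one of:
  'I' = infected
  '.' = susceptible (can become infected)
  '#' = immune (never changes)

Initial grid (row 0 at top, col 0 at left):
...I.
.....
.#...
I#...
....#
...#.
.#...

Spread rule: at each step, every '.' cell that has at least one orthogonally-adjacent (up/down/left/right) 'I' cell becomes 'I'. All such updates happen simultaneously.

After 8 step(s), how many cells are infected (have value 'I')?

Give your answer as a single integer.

Answer: 30

Derivation:
Step 0 (initial): 2 infected
Step 1: +5 new -> 7 infected
Step 2: +7 new -> 14 infected
Step 3: +8 new -> 22 infected
Step 4: +4 new -> 26 infected
Step 5: +1 new -> 27 infected
Step 6: +1 new -> 28 infected
Step 7: +1 new -> 29 infected
Step 8: +1 new -> 30 infected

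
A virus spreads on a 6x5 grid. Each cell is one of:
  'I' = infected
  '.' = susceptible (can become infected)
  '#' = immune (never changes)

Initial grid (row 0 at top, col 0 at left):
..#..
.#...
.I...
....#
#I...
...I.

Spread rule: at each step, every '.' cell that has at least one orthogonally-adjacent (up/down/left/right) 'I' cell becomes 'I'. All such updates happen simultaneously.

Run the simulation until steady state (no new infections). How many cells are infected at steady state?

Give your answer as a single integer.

Answer: 26

Derivation:
Step 0 (initial): 3 infected
Step 1: +8 new -> 11 infected
Step 2: +8 new -> 19 infected
Step 3: +3 new -> 22 infected
Step 4: +3 new -> 25 infected
Step 5: +1 new -> 26 infected
Step 6: +0 new -> 26 infected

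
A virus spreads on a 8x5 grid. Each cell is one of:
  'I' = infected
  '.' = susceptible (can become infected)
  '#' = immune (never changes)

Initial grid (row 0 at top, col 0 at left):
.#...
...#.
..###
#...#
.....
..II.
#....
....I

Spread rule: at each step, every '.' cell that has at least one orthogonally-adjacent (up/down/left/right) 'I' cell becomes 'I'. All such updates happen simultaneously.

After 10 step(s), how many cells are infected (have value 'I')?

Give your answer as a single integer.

Answer: 32

Derivation:
Step 0 (initial): 3 infected
Step 1: +8 new -> 11 infected
Step 2: +7 new -> 18 infected
Step 3: +3 new -> 21 infected
Step 4: +2 new -> 23 infected
Step 5: +2 new -> 25 infected
Step 6: +2 new -> 27 infected
Step 7: +2 new -> 29 infected
Step 8: +1 new -> 30 infected
Step 9: +1 new -> 31 infected
Step 10: +1 new -> 32 infected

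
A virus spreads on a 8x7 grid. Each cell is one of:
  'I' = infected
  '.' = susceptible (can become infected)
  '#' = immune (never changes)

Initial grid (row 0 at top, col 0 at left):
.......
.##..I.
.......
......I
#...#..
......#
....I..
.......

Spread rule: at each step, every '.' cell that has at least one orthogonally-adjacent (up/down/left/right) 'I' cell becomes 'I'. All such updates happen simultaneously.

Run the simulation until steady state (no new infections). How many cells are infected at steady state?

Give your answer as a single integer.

Step 0 (initial): 3 infected
Step 1: +11 new -> 14 infected
Step 2: +12 new -> 26 infected
Step 3: +8 new -> 34 infected
Step 4: +7 new -> 41 infected
Step 5: +6 new -> 47 infected
Step 6: +3 new -> 50 infected
Step 7: +1 new -> 51 infected
Step 8: +0 new -> 51 infected

Answer: 51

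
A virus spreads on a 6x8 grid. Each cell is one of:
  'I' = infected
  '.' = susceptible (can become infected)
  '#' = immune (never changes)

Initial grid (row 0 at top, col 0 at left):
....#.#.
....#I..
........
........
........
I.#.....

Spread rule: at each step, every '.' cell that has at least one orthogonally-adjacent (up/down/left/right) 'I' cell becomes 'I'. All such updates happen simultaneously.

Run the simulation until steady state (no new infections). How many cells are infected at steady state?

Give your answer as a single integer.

Step 0 (initial): 2 infected
Step 1: +5 new -> 7 infected
Step 2: +6 new -> 13 infected
Step 3: +9 new -> 22 infected
Step 4: +11 new -> 33 infected
Step 5: +8 new -> 41 infected
Step 6: +3 new -> 44 infected
Step 7: +0 new -> 44 infected

Answer: 44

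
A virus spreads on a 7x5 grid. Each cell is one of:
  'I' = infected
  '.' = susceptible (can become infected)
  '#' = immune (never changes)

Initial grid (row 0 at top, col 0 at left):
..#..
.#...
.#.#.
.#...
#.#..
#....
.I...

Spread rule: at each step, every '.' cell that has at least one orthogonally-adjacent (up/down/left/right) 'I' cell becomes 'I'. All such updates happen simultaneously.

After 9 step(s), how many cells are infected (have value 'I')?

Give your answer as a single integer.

Answer: 21

Derivation:
Step 0 (initial): 1 infected
Step 1: +3 new -> 4 infected
Step 2: +3 new -> 7 infected
Step 3: +2 new -> 9 infected
Step 4: +2 new -> 11 infected
Step 5: +2 new -> 13 infected
Step 6: +2 new -> 15 infected
Step 7: +2 new -> 17 infected
Step 8: +2 new -> 19 infected
Step 9: +2 new -> 21 infected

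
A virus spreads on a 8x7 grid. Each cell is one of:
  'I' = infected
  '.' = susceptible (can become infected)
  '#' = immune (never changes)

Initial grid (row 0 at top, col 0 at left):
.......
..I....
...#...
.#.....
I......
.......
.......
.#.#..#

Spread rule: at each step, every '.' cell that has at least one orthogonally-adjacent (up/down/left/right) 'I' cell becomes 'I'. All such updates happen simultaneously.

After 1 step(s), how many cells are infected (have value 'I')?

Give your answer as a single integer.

Answer: 9

Derivation:
Step 0 (initial): 2 infected
Step 1: +7 new -> 9 infected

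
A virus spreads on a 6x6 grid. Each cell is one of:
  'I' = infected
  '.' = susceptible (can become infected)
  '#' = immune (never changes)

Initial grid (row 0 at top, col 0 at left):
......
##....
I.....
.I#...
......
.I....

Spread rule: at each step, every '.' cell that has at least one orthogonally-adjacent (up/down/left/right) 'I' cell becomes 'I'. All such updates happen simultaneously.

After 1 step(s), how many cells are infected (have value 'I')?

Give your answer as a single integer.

Step 0 (initial): 3 infected
Step 1: +5 new -> 8 infected

Answer: 8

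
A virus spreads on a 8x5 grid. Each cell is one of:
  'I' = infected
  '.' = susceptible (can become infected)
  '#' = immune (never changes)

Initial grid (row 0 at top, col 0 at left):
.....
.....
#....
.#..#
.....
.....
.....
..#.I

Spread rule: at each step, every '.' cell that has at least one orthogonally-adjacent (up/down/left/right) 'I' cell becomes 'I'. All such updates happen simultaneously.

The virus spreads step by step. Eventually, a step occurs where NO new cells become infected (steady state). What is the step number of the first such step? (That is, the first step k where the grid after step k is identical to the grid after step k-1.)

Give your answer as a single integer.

Answer: 12

Derivation:
Step 0 (initial): 1 infected
Step 1: +2 new -> 3 infected
Step 2: +2 new -> 5 infected
Step 3: +3 new -> 8 infected
Step 4: +3 new -> 11 infected
Step 5: +5 new -> 16 infected
Step 6: +5 new -> 21 infected
Step 7: +4 new -> 25 infected
Step 8: +5 new -> 30 infected
Step 9: +3 new -> 33 infected
Step 10: +2 new -> 35 infected
Step 11: +1 new -> 36 infected
Step 12: +0 new -> 36 infected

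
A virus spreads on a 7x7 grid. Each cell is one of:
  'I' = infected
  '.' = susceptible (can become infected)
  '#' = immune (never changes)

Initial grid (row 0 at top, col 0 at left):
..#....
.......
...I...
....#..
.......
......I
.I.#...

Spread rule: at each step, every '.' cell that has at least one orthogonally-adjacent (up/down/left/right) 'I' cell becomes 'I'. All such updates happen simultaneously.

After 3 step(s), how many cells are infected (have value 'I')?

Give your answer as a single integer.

Step 0 (initial): 3 infected
Step 1: +10 new -> 13 infected
Step 2: +14 new -> 27 infected
Step 3: +12 new -> 39 infected

Answer: 39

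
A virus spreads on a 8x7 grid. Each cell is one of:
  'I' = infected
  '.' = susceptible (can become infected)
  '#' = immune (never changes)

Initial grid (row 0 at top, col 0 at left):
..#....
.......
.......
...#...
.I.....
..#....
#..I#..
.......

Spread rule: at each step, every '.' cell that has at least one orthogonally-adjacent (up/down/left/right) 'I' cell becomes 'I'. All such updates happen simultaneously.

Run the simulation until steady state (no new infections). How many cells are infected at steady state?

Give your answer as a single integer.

Answer: 51

Derivation:
Step 0 (initial): 2 infected
Step 1: +7 new -> 9 infected
Step 2: +9 new -> 18 infected
Step 3: +7 new -> 25 infected
Step 4: +10 new -> 35 infected
Step 5: +6 new -> 41 infected
Step 6: +4 new -> 45 infected
Step 7: +3 new -> 48 infected
Step 8: +2 new -> 50 infected
Step 9: +1 new -> 51 infected
Step 10: +0 new -> 51 infected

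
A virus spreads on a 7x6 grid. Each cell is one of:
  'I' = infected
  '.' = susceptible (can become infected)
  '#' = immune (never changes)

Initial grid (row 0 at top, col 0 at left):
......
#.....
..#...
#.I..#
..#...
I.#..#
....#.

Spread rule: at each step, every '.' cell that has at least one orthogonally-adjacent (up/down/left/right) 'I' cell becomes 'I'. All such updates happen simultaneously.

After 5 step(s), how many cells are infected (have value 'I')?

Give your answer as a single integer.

Answer: 32

Derivation:
Step 0 (initial): 2 infected
Step 1: +5 new -> 7 infected
Step 2: +6 new -> 13 infected
Step 3: +7 new -> 20 infected
Step 4: +8 new -> 28 infected
Step 5: +4 new -> 32 infected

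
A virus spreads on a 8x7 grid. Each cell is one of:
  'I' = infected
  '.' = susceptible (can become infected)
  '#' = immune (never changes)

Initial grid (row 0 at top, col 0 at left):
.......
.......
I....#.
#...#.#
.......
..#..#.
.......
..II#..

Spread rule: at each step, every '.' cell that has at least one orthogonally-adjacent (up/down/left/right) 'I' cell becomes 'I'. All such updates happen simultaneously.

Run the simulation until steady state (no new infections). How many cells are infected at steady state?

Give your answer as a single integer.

Answer: 49

Derivation:
Step 0 (initial): 3 infected
Step 1: +5 new -> 8 infected
Step 2: +8 new -> 16 infected
Step 3: +10 new -> 26 infected
Step 4: +10 new -> 36 infected
Step 5: +5 new -> 41 infected
Step 6: +4 new -> 45 infected
Step 7: +2 new -> 47 infected
Step 8: +2 new -> 49 infected
Step 9: +0 new -> 49 infected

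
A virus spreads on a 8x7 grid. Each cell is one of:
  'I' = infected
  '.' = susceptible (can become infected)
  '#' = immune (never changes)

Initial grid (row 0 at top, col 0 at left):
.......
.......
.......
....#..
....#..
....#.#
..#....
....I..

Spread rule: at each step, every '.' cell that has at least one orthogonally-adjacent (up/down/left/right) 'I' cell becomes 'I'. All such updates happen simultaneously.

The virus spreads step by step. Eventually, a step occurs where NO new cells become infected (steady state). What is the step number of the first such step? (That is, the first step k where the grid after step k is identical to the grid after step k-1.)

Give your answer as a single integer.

Step 0 (initial): 1 infected
Step 1: +3 new -> 4 infected
Step 2: +4 new -> 8 infected
Step 3: +4 new -> 12 infected
Step 4: +5 new -> 17 infected
Step 5: +6 new -> 23 infected
Step 6: +6 new -> 29 infected
Step 7: +7 new -> 36 infected
Step 8: +7 new -> 43 infected
Step 9: +5 new -> 48 infected
Step 10: +2 new -> 50 infected
Step 11: +1 new -> 51 infected
Step 12: +0 new -> 51 infected

Answer: 12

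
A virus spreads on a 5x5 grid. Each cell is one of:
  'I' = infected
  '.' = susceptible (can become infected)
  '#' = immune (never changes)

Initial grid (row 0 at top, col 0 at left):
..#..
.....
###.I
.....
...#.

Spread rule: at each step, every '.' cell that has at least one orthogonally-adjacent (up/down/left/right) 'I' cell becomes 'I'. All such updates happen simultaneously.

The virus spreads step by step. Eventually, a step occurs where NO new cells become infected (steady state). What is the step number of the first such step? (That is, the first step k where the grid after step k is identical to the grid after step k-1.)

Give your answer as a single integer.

Step 0 (initial): 1 infected
Step 1: +3 new -> 4 infected
Step 2: +4 new -> 8 infected
Step 3: +3 new -> 11 infected
Step 4: +3 new -> 14 infected
Step 5: +4 new -> 18 infected
Step 6: +2 new -> 20 infected
Step 7: +0 new -> 20 infected

Answer: 7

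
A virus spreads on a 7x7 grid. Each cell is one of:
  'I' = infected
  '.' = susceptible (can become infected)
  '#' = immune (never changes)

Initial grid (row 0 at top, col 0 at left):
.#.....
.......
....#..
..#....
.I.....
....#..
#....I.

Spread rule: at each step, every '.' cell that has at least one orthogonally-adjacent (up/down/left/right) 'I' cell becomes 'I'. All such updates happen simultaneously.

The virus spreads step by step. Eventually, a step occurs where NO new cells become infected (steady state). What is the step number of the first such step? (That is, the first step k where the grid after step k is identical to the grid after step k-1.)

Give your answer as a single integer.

Step 0 (initial): 2 infected
Step 1: +7 new -> 9 infected
Step 2: +9 new -> 18 infected
Step 3: +9 new -> 27 infected
Step 4: +6 new -> 33 infected
Step 5: +5 new -> 38 infected
Step 6: +4 new -> 42 infected
Step 7: +2 new -> 44 infected
Step 8: +0 new -> 44 infected

Answer: 8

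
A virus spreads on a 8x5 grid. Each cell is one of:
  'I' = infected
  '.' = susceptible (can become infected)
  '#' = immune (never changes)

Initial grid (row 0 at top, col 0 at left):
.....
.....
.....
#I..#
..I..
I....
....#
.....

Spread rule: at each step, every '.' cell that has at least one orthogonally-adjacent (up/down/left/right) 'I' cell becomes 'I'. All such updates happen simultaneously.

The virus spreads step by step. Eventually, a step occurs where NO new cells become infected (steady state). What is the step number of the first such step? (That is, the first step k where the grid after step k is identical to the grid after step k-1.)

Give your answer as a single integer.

Step 0 (initial): 3 infected
Step 1: +8 new -> 11 infected
Step 2: +9 new -> 20 infected
Step 3: +8 new -> 28 infected
Step 4: +5 new -> 33 infected
Step 5: +3 new -> 36 infected
Step 6: +1 new -> 37 infected
Step 7: +0 new -> 37 infected

Answer: 7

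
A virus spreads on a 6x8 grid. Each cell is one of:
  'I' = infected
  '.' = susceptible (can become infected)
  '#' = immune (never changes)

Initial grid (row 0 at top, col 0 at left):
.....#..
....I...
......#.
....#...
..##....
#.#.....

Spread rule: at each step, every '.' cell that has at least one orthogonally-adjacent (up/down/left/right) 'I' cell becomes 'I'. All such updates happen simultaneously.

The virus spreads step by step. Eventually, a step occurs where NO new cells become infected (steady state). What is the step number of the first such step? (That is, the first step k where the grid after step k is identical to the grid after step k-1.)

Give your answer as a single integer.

Answer: 8

Derivation:
Step 0 (initial): 1 infected
Step 1: +4 new -> 5 infected
Step 2: +5 new -> 10 infected
Step 3: +7 new -> 17 infected
Step 4: +8 new -> 25 infected
Step 5: +7 new -> 32 infected
Step 6: +5 new -> 37 infected
Step 7: +4 new -> 41 infected
Step 8: +0 new -> 41 infected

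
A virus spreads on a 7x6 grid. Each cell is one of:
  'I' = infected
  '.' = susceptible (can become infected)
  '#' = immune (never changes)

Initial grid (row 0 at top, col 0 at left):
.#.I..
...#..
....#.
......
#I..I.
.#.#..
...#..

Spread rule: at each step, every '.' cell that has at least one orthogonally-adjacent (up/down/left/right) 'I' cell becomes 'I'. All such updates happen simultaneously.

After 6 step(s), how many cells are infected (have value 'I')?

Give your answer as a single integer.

Step 0 (initial): 3 infected
Step 1: +8 new -> 11 infected
Step 2: +11 new -> 22 infected
Step 3: +8 new -> 30 infected
Step 4: +2 new -> 32 infected
Step 5: +2 new -> 34 infected
Step 6: +1 new -> 35 infected

Answer: 35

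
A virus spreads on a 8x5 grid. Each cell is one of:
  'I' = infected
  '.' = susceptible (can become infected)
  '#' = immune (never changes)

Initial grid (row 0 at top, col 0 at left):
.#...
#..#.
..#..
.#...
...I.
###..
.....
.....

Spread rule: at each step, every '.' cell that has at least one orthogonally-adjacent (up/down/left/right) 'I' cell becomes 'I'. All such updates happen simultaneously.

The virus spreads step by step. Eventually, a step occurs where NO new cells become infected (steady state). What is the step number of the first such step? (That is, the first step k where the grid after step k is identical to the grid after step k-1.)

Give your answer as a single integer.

Step 0 (initial): 1 infected
Step 1: +4 new -> 5 infected
Step 2: +6 new -> 11 infected
Step 3: +5 new -> 16 infected
Step 4: +5 new -> 21 infected
Step 5: +4 new -> 25 infected
Step 6: +3 new -> 28 infected
Step 7: +2 new -> 30 infected
Step 8: +1 new -> 31 infected
Step 9: +0 new -> 31 infected

Answer: 9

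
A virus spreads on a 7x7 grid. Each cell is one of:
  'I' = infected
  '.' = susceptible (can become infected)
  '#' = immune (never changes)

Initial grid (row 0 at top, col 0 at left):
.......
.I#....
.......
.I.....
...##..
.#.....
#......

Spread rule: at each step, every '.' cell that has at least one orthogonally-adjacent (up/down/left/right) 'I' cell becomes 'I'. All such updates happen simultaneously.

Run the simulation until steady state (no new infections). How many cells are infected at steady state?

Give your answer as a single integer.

Answer: 44

Derivation:
Step 0 (initial): 2 infected
Step 1: +6 new -> 8 infected
Step 2: +7 new -> 15 infected
Step 3: +5 new -> 20 infected
Step 4: +6 new -> 26 infected
Step 5: +8 new -> 34 infected
Step 6: +6 new -> 40 infected
Step 7: +3 new -> 43 infected
Step 8: +1 new -> 44 infected
Step 9: +0 new -> 44 infected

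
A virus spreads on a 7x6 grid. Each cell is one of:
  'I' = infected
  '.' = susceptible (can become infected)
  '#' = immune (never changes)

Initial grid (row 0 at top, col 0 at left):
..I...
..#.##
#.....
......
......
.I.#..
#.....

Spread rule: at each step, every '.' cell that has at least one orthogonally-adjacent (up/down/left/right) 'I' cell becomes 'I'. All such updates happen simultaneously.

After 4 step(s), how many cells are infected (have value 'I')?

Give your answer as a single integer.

Answer: 29

Derivation:
Step 0 (initial): 2 infected
Step 1: +6 new -> 8 infected
Step 2: +8 new -> 16 infected
Step 3: +8 new -> 24 infected
Step 4: +5 new -> 29 infected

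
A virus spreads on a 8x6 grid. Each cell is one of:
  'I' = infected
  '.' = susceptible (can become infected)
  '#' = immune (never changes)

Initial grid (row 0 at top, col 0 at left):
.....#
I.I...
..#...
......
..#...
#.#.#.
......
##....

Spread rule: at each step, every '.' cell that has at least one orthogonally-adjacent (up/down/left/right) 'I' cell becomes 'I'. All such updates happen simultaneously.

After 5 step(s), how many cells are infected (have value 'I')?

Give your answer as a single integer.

Answer: 28

Derivation:
Step 0 (initial): 2 infected
Step 1: +5 new -> 7 infected
Step 2: +6 new -> 13 infected
Step 3: +6 new -> 19 infected
Step 4: +5 new -> 24 infected
Step 5: +4 new -> 28 infected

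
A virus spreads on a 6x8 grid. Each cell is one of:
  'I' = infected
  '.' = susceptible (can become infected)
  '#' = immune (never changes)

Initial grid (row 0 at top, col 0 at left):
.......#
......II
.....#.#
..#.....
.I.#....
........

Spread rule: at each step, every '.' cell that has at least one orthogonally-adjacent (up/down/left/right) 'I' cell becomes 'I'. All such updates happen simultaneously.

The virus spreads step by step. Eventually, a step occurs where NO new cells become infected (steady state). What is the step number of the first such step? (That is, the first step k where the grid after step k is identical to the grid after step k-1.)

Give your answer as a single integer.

Answer: 6

Derivation:
Step 0 (initial): 3 infected
Step 1: +7 new -> 10 infected
Step 2: +7 new -> 17 infected
Step 3: +10 new -> 27 infected
Step 4: +10 new -> 37 infected
Step 5: +6 new -> 43 infected
Step 6: +0 new -> 43 infected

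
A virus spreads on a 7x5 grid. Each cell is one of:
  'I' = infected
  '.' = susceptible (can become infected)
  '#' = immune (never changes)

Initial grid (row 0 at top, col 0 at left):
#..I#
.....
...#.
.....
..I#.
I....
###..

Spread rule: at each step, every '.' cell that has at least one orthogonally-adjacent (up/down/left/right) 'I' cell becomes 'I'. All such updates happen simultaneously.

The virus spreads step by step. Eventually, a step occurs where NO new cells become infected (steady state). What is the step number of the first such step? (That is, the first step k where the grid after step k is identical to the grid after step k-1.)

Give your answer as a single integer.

Answer: 5

Derivation:
Step 0 (initial): 3 infected
Step 1: +7 new -> 10 infected
Step 2: +8 new -> 18 infected
Step 3: +7 new -> 25 infected
Step 4: +3 new -> 28 infected
Step 5: +0 new -> 28 infected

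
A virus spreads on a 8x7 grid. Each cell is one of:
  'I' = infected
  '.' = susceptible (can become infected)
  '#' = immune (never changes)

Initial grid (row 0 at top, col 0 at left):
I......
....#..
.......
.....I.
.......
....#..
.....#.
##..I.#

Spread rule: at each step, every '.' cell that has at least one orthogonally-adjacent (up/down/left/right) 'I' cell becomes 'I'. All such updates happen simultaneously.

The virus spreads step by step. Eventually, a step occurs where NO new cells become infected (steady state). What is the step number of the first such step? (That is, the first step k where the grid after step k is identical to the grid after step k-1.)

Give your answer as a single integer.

Step 0 (initial): 3 infected
Step 1: +9 new -> 12 infected
Step 2: +12 new -> 24 infected
Step 3: +12 new -> 36 infected
Step 4: +10 new -> 46 infected
Step 5: +4 new -> 50 infected
Step 6: +0 new -> 50 infected

Answer: 6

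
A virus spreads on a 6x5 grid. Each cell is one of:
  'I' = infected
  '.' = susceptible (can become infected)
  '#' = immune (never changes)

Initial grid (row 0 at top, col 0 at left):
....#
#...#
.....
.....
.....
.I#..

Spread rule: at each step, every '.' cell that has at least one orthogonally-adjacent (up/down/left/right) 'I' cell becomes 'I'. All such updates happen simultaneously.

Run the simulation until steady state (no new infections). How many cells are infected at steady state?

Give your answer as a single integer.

Answer: 26

Derivation:
Step 0 (initial): 1 infected
Step 1: +2 new -> 3 infected
Step 2: +3 new -> 6 infected
Step 3: +4 new -> 10 infected
Step 4: +6 new -> 16 infected
Step 5: +5 new -> 21 infected
Step 6: +4 new -> 25 infected
Step 7: +1 new -> 26 infected
Step 8: +0 new -> 26 infected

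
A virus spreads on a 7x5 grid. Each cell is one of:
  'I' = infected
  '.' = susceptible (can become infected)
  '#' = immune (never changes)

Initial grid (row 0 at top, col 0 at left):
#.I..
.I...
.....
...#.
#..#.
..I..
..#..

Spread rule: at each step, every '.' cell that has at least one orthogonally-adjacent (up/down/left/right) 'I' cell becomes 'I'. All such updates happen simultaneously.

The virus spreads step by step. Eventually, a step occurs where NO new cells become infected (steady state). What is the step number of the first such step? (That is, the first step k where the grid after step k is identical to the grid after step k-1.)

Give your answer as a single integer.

Answer: 5

Derivation:
Step 0 (initial): 3 infected
Step 1: +8 new -> 11 infected
Step 2: +11 new -> 22 infected
Step 3: +6 new -> 28 infected
Step 4: +2 new -> 30 infected
Step 5: +0 new -> 30 infected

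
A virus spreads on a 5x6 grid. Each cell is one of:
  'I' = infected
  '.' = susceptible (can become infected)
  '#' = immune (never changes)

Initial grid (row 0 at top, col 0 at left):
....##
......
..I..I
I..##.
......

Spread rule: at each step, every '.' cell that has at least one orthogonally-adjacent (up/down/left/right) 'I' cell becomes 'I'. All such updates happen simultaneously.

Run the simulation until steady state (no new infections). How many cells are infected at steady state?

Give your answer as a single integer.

Step 0 (initial): 3 infected
Step 1: +10 new -> 13 infected
Step 2: +8 new -> 21 infected
Step 3: +5 new -> 26 infected
Step 4: +0 new -> 26 infected

Answer: 26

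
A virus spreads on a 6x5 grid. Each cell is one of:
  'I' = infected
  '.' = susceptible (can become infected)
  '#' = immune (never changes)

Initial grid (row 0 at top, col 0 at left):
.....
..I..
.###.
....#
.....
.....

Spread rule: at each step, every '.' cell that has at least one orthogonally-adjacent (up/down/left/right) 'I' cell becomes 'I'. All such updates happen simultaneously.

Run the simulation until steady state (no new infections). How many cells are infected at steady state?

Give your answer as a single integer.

Answer: 26

Derivation:
Step 0 (initial): 1 infected
Step 1: +3 new -> 4 infected
Step 2: +4 new -> 8 infected
Step 3: +4 new -> 12 infected
Step 4: +1 new -> 13 infected
Step 5: +2 new -> 15 infected
Step 6: +3 new -> 18 infected
Step 7: +3 new -> 21 infected
Step 8: +2 new -> 23 infected
Step 9: +2 new -> 25 infected
Step 10: +1 new -> 26 infected
Step 11: +0 new -> 26 infected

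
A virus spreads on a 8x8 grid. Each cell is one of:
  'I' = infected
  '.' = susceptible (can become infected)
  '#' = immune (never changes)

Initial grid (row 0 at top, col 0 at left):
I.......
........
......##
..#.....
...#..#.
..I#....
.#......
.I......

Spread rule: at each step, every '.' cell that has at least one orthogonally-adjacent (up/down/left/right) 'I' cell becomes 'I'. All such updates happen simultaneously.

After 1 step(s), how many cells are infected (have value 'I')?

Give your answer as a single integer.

Answer: 10

Derivation:
Step 0 (initial): 3 infected
Step 1: +7 new -> 10 infected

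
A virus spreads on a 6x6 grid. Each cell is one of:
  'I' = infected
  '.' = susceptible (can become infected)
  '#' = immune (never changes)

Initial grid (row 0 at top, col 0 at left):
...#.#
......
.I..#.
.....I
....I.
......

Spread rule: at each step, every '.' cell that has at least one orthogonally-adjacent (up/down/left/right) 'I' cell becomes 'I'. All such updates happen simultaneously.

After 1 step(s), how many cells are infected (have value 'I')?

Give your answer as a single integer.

Answer: 12

Derivation:
Step 0 (initial): 3 infected
Step 1: +9 new -> 12 infected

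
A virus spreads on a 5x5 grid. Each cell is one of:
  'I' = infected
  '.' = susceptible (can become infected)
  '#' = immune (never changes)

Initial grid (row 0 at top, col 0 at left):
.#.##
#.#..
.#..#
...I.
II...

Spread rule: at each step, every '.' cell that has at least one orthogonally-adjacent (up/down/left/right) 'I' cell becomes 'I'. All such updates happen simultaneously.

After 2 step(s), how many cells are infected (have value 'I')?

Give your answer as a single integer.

Answer: 14

Derivation:
Step 0 (initial): 3 infected
Step 1: +7 new -> 10 infected
Step 2: +4 new -> 14 infected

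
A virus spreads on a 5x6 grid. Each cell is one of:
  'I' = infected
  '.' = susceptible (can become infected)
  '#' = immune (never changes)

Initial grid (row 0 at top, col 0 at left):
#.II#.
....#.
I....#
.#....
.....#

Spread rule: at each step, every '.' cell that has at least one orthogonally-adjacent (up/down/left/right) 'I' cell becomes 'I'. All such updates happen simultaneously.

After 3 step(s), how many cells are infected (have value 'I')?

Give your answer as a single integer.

Step 0 (initial): 3 infected
Step 1: +6 new -> 9 infected
Step 2: +4 new -> 13 infected
Step 3: +4 new -> 17 infected

Answer: 17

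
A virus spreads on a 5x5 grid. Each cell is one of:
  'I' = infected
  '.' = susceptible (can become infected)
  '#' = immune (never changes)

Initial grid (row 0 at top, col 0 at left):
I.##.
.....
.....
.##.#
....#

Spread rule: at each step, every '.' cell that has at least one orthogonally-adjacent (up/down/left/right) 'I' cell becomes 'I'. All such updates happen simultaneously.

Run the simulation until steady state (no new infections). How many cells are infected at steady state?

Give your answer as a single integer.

Answer: 19

Derivation:
Step 0 (initial): 1 infected
Step 1: +2 new -> 3 infected
Step 2: +2 new -> 5 infected
Step 3: +3 new -> 8 infected
Step 4: +3 new -> 11 infected
Step 5: +3 new -> 14 infected
Step 6: +4 new -> 18 infected
Step 7: +1 new -> 19 infected
Step 8: +0 new -> 19 infected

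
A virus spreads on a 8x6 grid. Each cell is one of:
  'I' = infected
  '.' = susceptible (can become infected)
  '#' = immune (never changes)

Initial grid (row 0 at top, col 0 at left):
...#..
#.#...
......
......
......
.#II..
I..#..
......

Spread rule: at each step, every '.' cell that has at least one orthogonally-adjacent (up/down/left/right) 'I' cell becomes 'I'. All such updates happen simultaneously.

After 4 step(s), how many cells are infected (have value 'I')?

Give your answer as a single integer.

Step 0 (initial): 3 infected
Step 1: +7 new -> 10 infected
Step 2: +9 new -> 19 infected
Step 3: +9 new -> 28 infected
Step 4: +6 new -> 34 infected

Answer: 34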